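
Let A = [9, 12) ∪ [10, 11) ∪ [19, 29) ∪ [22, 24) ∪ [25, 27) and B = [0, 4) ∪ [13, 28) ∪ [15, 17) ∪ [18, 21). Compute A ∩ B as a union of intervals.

[19, 28)

Merge the first list: [9, 12), [19, 29).
Merge the second list: [0, 4), [13, 28).
[9, 12) falls entirely outside B.
[19, 29) overlaps B on [19, 28).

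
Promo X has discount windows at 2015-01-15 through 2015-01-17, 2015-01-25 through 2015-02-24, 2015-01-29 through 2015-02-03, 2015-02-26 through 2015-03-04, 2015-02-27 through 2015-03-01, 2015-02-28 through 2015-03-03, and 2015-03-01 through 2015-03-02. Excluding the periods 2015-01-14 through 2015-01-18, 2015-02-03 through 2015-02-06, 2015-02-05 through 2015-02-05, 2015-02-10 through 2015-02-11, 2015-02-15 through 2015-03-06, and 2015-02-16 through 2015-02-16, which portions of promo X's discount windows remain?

2015-01-25 through 2015-02-02, 2015-02-07 through 2015-02-09, 2015-02-12 through 2015-02-14

A, merged: 2015-01-15 through 2015-01-17, 2015-01-25 through 2015-02-24, 2015-02-26 through 2015-03-04.
B, merged: 2015-01-14 through 2015-01-18, 2015-02-03 through 2015-02-06, 2015-02-10 through 2015-02-11, 2015-02-15 through 2015-03-06.
2015-01-15 through 2015-01-17: entirely removed.
2015-01-25 through 2015-02-24 \ B = 2015-01-25 through 2015-02-02, 2015-02-07 through 2015-02-09, 2015-02-12 through 2015-02-14.
2015-02-26 through 2015-03-04: entirely removed.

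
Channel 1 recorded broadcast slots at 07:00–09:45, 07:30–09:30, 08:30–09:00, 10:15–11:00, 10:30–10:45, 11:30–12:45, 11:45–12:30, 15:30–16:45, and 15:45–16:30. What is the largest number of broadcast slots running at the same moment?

Sweep endpoints in order; track running count of active intervals.
Peak of 3 reached at 08:30.

3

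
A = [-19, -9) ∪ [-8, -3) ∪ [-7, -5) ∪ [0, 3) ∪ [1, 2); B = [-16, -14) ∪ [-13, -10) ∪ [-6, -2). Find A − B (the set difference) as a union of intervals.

[-19, -16) ∪ [-14, -13) ∪ [-10, -9) ∪ [-8, -6) ∪ [0, 3)

A, merged: [-19, -9), [-8, -3), [0, 3).
[-19, -9) \ B = [-19, -16), [-14, -13), [-10, -9).
[-8, -3) \ B = [-8, -6).
[0, 3): nothing removed.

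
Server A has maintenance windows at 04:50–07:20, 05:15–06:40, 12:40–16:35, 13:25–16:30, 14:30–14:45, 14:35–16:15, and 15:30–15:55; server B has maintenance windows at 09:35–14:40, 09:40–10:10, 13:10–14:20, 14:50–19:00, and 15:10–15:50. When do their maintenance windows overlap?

A, merged: 04:50–07:20, 12:40–16:35.
B, merged: 09:35–14:40, 14:50–19:00.
04:50–07:20: no overlap with the second set.
12:40–16:35 meets the second set on 12:40–14:40, 14:50–16:35.

12:40–14:40, 14:50–16:35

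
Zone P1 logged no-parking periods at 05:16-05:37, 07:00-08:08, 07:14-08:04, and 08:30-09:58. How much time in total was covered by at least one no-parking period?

2 h 57 min

Merged: 05:16–05:37, 07:00–08:08, 08:30–09:58.
Lengths: 21 min + 1 h 8 min + 1 h 28 min = 2 h 57 min.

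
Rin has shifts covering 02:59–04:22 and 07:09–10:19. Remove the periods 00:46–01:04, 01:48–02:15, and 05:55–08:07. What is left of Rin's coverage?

02:59–04:22 is untouched.
07:09–10:19 with B removed leaves 08:07–10:19.

02:59–04:22, 08:07–10:19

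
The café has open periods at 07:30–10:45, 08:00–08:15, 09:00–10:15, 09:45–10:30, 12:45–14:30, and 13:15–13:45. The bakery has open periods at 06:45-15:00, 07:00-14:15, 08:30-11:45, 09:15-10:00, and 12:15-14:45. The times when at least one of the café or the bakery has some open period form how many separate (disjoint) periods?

1

A, merged: 07:30–10:45, 12:45–14:30.
B, merged: 06:45–15:00.
A ∪ B = 06:45–15:00.
That is 1 disjoint piece.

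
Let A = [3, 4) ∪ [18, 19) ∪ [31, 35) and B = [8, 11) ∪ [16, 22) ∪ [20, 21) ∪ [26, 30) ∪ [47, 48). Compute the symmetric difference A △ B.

Merge the second list: [8, 11), [16, 22), [26, 30), [47, 48).
Only in the first: [3, 4), [31, 35).
Only in the second: [8, 11), [16, 18), [19, 22), [26, 30), [47, 48).
Together these are the periods covered by exactly one.

[3, 4) ∪ [8, 11) ∪ [16, 18) ∪ [19, 22) ∪ [26, 30) ∪ [31, 35) ∪ [47, 48)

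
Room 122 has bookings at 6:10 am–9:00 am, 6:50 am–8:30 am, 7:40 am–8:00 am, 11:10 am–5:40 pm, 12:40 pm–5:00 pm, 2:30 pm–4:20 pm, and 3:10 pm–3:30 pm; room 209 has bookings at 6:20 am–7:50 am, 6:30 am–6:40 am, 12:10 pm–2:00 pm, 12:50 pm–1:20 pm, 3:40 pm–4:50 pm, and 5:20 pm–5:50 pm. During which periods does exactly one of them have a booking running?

6:10 am–6:20 am, 7:50 am–9:00 am, 11:10 am–12:10 pm, 2:00 pm–3:40 pm, 4:50 pm–5:20 pm, 5:40 pm–5:50 pm

First set merges to 6:10 am–9:00 am, 11:10 am–5:40 pm.
Second set merges to 6:20 am–7:50 am, 12:10 pm–2:00 pm, 3:40 pm–4:50 pm, 5:20 pm–5:50 pm.
A \ B = 6:10 am–6:20 am, 7:50 am–9:00 am, 11:10 am–12:10 pm, 2:00 pm–3:40 pm, 4:50 pm–5:20 pm.
B \ A = 5:40 pm–5:50 pm.
Union of the two gives the symmetric difference.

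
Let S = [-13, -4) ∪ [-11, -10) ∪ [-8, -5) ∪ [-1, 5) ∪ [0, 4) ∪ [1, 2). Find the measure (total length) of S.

Merged: [-13, -4), [-1, 5).
Lengths: 9 + 6 = 15.

15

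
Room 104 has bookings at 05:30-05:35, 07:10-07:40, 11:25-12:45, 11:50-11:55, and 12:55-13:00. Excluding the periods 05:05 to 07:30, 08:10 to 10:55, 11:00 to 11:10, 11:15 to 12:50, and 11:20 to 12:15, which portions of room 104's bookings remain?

First set merges to 05:30–05:35, 07:10–07:40, 11:25–12:45, 12:55–13:00.
Second set merges to 05:05–07:30, 08:10–10:55, 11:00–11:10, 11:15–12:50.
05:30–05:35 lies entirely inside B → drops out.
07:10–07:40 with B removed leaves 07:30–07:40.
11:25–12:45 lies entirely inside B → drops out.
12:55–13:00 is untouched.

07:30–07:40, 12:55–13:00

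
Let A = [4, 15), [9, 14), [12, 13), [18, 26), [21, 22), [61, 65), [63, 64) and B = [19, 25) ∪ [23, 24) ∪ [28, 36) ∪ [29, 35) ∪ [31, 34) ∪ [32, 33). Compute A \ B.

First set merges to [4, 15), [18, 26), [61, 65).
Second set merges to [19, 25), [28, 36).
[4, 15) is untouched.
[18, 26) with B removed leaves [18, 19), [25, 26).
[61, 65) is untouched.

[4, 15) ∪ [18, 19) ∪ [25, 26) ∪ [61, 65)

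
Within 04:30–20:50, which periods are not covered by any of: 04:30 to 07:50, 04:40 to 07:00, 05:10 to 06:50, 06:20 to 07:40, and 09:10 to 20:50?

07:50–09:10

Covered (merged): 04:30–07:50, 09:10–20:50.
Complement within 04:30–20:50: 07:50–09:10.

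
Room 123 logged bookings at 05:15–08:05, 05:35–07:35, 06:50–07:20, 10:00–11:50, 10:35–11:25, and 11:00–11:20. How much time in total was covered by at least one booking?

Merged: 05:15–08:05, 10:00–11:50.
Lengths: 2 h 50 min + 1 h 50 min = 4 h 40 min.

4 h 40 min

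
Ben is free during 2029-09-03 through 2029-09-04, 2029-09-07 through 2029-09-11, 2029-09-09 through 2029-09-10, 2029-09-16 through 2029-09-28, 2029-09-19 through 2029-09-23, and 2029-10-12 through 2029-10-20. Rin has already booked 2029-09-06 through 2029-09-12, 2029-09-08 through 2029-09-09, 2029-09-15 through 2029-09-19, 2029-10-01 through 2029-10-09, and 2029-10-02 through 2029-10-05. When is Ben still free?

2029-09-03 through 2029-09-04, 2029-09-20 through 2029-09-28, 2029-10-12 through 2029-10-20

A, merged: 2029-09-03 through 2029-09-04, 2029-09-07 through 2029-09-11, 2029-09-16 through 2029-09-28, 2029-10-12 through 2029-10-20.
B, merged: 2029-09-06 through 2029-09-12, 2029-09-15 through 2029-09-19, 2029-10-01 through 2029-10-09.
2029-09-03 through 2029-09-04: no B overlap → unchanged.
2029-09-07 through 2029-09-11: fully covered by B → removed.
2029-09-16 through 2029-09-28 minus B → 2029-09-20 through 2029-09-28.
2029-10-12 through 2029-10-20: no B overlap → unchanged.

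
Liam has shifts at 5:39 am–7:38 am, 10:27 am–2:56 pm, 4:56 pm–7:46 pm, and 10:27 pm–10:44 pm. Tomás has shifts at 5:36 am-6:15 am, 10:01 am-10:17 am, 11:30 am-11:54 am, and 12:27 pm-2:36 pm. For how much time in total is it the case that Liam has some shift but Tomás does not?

6 h 26 min

A \ B = 6:15 am–7:38 am, 10:27 am–11:30 am, 11:54 am–12:27 pm, 2:36 pm–2:56 pm, 4:56 pm–7:46 pm, 10:27 pm–10:44 pm.
Total: 1 h 23 min + 1 h 3 min + 33 min + 20 min + 2 h 50 min + 17 min = 6 h 26 min.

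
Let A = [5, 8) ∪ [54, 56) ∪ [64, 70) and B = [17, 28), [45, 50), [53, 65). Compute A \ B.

[5, 8) is untouched.
[54, 56) lies entirely inside B → drops out.
[64, 70) with B removed leaves [65, 70).

[5, 8) ∪ [65, 70)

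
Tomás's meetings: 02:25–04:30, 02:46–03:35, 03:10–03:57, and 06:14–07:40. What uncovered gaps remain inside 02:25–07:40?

After merging, the occupied span is 02:25-04:30, 06:14-07:40.
Complement within 02:25-07:40: 04:30-06:14.

04:30-06:14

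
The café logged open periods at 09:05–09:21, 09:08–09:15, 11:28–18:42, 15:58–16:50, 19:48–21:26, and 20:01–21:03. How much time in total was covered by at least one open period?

9 h 8 min

Merged: 09:05–09:21, 11:28–18:42, 19:48–21:26.
Lengths: 16 min + 7 h 14 min + 1 h 38 min = 9 h 8 min.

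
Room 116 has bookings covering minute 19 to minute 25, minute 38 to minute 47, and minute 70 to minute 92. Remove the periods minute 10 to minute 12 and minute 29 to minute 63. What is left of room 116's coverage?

minute 19 to minute 25, minute 70 to minute 92

minute 19 to minute 25: nothing removed.
minute 38 to minute 47: entirely removed.
minute 70 to minute 92: nothing removed.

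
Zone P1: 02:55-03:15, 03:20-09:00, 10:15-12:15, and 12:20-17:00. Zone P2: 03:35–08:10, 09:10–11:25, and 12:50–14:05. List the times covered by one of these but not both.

02:55–03:15, 03:20–03:35, 08:10–09:00, 09:10–10:15, 11:25–12:15, 12:20–12:50, 14:05–17:00

A but not B: 02:55–03:15, 03:20–03:35, 08:10–09:00, 11:25–12:15, 12:20–12:50, 14:05–17:00.
B but not A: 09:10–10:15.
Combining gives A △ B.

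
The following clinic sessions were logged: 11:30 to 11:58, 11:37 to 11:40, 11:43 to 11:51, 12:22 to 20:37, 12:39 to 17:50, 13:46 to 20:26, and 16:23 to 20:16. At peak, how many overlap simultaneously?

4

Walk the sorted start/end points keeping a running depth.
The depth first hits 4 at 16:23.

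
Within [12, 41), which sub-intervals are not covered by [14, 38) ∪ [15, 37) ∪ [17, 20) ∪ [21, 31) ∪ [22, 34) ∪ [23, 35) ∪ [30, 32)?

[12, 14) ∪ [38, 41)

Covered (merged): [14, 38).
Complement within [12, 41): [12, 14), [38, 41).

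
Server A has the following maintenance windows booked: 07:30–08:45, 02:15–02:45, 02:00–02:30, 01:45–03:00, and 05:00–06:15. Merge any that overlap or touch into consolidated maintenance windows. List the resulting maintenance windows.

01:45–03:00, 05:00–06:15, 07:30–08:45

Sort by start: 01:45–03:00, 02:00–02:30, 02:15–02:45, 05:00–06:15, 07:30–08:45.
02:00–02:30 overlaps/touches 01:45–03:00 → extend to 01:45–03:00.
02:15–02:45 overlaps/touches 01:45–03:00 → extend to 01:45–03:00.
05:00–06:15 is disjoint → start new block.
07:30–08:45 is disjoint → start new block.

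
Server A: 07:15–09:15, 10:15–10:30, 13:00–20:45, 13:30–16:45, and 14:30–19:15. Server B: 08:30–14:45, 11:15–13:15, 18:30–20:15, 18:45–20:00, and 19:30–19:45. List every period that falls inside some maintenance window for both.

08:30-09:15, 10:15-10:30, 13:00-14:45, 18:30-20:15

A, merged: 07:15-09:15, 10:15-10:30, 13:00-20:45.
B, merged: 08:30-14:45, 18:30-20:15.
07:15-09:15 meets the second set on 08:30-09:15.
10:15-10:30 meets the second set on 10:15-10:30.
13:00-20:45 meets the second set on 13:00-14:45, 18:30-20:15.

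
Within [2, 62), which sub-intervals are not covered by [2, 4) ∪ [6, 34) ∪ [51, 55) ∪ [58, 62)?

[4, 6) ∪ [34, 51) ∪ [55, 58)

The merged coverage is [2, 4), [6, 34), [51, 55), [58, 62).
Gaps within [2, 62): [4, 6), [34, 51), [55, 58).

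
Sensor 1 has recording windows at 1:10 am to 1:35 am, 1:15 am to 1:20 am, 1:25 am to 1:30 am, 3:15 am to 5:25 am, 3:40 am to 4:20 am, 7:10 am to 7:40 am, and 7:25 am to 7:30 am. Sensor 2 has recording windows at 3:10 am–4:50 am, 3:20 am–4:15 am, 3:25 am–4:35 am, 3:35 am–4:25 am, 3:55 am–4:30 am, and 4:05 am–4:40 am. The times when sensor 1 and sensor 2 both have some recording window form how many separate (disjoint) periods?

1

First set merges to 1:10 am–1:35 am, 3:15 am–5:25 am, 7:10 am–7:40 am.
Second set merges to 3:10 am–4:50 am.
A ∩ B = 3:15 am–4:50 am.
That is 1 disjoint piece.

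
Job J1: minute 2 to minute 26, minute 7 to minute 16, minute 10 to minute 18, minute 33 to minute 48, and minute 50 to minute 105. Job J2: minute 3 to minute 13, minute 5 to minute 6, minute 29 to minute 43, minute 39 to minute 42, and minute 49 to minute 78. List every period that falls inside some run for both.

First set merges to minute 2 to minute 26, minute 33 to minute 48, minute 50 to minute 105.
Second set merges to minute 3 to minute 13, minute 29 to minute 43, minute 49 to minute 78.
minute 2 to minute 26 meets the second set on minute 3 to minute 13.
minute 33 to minute 48 meets the second set on minute 33 to minute 43.
minute 50 to minute 105 meets the second set on minute 50 to minute 78.

minute 3 to minute 13, minute 33 to minute 43, minute 50 to minute 78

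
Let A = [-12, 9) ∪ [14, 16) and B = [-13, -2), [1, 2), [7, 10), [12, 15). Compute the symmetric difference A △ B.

A \ B = [-2, 1), [2, 7), [15, 16).
B \ A = [-13, -12), [9, 10), [12, 14).
Union of the two gives the symmetric difference.

[-13, -12) ∪ [-2, 1) ∪ [2, 7) ∪ [9, 10) ∪ [12, 14) ∪ [15, 16)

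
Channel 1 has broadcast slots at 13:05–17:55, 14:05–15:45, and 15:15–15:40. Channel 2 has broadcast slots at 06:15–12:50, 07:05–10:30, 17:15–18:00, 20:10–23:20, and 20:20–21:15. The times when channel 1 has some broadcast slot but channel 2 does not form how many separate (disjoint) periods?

1

First set merges to 13:05-17:55.
Second set merges to 06:15-12:50, 17:15-18:00, 20:10-23:20.
A \ B = 13:05-17:15.
That is 1 disjoint piece.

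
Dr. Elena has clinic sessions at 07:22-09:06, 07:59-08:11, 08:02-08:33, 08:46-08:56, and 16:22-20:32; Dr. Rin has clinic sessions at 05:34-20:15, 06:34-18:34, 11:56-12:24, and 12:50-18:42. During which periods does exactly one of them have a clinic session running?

Merge the first list: 07:22–09:06, 16:22–20:32.
Merge the second list: 05:34–20:15.
Only in the first: 20:15–20:32.
Only in the second: 05:34–07:22, 09:06–16:22.
Together these are the periods covered by exactly one.

05:34–07:22, 09:06–16:22, 20:15–20:32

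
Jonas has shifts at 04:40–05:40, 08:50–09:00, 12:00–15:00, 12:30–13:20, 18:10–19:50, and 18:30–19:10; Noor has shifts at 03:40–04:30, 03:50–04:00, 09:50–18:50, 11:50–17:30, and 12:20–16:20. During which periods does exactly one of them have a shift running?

Merge the first list: 04:40–05:40, 08:50–09:00, 12:00–15:00, 18:10–19:50.
Merge the second list: 03:40–04:30, 09:50–18:50.
A but not B: 04:40–05:40, 08:50–09:00, 18:50–19:50.
B but not A: 03:40–04:30, 09:50–12:00, 15:00–18:10.
Combining gives A △ B.

03:40–04:30, 04:40–05:40, 08:50–09:00, 09:50–12:00, 15:00–18:10, 18:50–19:50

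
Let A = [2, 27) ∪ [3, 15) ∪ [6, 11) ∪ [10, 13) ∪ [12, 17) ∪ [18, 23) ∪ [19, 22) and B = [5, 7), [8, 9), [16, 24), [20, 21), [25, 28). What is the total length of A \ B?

12

Merge the first list: [2, 27).
Merge the second list: [5, 7), [8, 9), [16, 24), [25, 28).
A \ B = [2, 5), [7, 8), [9, 16), [24, 25).
Total: 3 + 1 + 7 + 1 = 12.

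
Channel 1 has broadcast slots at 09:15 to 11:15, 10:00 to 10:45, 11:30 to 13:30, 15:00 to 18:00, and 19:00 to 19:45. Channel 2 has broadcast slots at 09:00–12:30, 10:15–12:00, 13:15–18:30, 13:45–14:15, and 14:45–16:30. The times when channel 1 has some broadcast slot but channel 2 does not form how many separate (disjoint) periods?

A, merged: 09:15–11:15, 11:30–13:30, 15:00–18:00, 19:00–19:45.
B, merged: 09:00–12:30, 13:15–18:30.
A \ B = 12:30–13:15, 19:00–19:45.
That is 2 disjoint pieces.

2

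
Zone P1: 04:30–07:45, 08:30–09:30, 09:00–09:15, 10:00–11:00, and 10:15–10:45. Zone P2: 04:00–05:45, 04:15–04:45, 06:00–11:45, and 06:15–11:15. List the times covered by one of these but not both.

04:00–04:30, 05:45–06:00, 07:45–08:30, 09:30–10:00, 11:00–11:45

Merge the first list: 04:30–07:45, 08:30–09:30, 10:00–11:00.
Merge the second list: 04:00–05:45, 06:00–11:45.
Only in the first: 05:45–06:00.
Only in the second: 04:00–04:30, 07:45–08:30, 09:30–10:00, 11:00–11:45.
Together these are the periods covered by exactly one.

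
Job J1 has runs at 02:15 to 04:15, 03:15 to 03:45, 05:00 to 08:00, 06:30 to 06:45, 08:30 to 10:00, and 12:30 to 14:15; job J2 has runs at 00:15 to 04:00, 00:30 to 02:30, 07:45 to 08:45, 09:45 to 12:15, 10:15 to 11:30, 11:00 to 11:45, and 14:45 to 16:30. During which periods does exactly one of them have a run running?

A, merged: 02:15–04:15, 05:00–08:00, 08:30–10:00, 12:30–14:15.
B, merged: 00:15–04:00, 07:45–08:45, 09:45–12:15, 14:45–16:30.
A \ B = 04:00–04:15, 05:00–07:45, 08:45–09:45, 12:30–14:15.
B \ A = 00:15–02:15, 08:00–08:30, 10:00–12:15, 14:45–16:30.
Union of the two gives the symmetric difference.

00:15–02:15, 04:00–04:15, 05:00–07:45, 08:00–08:30, 08:45–09:45, 10:00–12:15, 12:30–14:15, 14:45–16:30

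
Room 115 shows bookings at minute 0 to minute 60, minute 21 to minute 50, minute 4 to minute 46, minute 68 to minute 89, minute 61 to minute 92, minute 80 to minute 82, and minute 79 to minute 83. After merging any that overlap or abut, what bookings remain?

minute 0 to minute 60, minute 61 to minute 92

Sort by start: minute 0 to minute 60, minute 4 to minute 46, minute 21 to minute 50, minute 61 to minute 92, minute 68 to minute 89, minute 79 to minute 83, minute 80 to minute 82.
minute 4 to minute 46 overlaps/touches minute 0 to minute 60 → extend to minute 0 to minute 60.
minute 21 to minute 50 overlaps/touches minute 0 to minute 60 → extend to minute 0 to minute 60.
minute 61 to minute 92 is disjoint → start new block.
minute 68 to minute 89 overlaps/touches minute 61 to minute 92 → extend to minute 61 to minute 92.
minute 79 to minute 83 overlaps/touches minute 61 to minute 92 → extend to minute 61 to minute 92.
minute 80 to minute 82 overlaps/touches minute 61 to minute 92 → extend to minute 61 to minute 92.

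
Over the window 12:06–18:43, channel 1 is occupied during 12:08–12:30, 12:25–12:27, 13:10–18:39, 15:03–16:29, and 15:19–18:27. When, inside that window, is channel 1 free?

12:06–12:08, 12:30–13:10, 18:39–18:43

The merged coverage is 12:08–12:30, 13:10–18:39.
Complement within 12:06–18:43: 12:06–12:08, 12:30–13:10, 18:39–18:43.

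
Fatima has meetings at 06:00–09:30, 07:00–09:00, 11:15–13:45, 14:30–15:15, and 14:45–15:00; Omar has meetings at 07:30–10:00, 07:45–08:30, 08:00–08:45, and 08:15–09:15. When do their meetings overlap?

Merge the first list: 06:00–09:30, 11:15–13:45, 14:30–15:15.
Merge the second list: 07:30–10:00.
06:00–09:30 ∩ B → 07:30–09:30.
11:15–13:45 meets no B interval.
14:30–15:15 meets no B interval.

07:30–09:30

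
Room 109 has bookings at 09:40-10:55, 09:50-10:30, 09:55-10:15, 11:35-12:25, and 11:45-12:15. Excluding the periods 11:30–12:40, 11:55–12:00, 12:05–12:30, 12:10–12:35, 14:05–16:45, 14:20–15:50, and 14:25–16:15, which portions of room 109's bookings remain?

A, merged: 09:40–10:55, 11:35–12:25.
B, merged: 11:30–12:40, 14:05–16:45.
09:40–10:55 is untouched.
11:35–12:25 lies entirely inside B → drops out.

09:40–10:55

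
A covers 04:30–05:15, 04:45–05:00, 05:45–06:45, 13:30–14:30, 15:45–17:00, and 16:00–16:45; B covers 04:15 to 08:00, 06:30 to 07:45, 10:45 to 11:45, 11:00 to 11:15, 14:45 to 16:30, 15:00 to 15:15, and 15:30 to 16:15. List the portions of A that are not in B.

13:30-14:30, 16:30-17:00

A, merged: 04:30-05:15, 05:45-06:45, 13:30-14:30, 15:45-17:00.
B, merged: 04:15-08:00, 10:45-11:45, 14:45-16:30.
04:30-05:15: entirely removed.
05:45-06:45: entirely removed.
13:30-14:30: nothing removed.
15:45-17:00 \ B = 16:30-17:00.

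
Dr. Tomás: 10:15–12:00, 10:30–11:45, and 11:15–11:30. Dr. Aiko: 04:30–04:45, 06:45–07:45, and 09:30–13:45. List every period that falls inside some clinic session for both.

10:15-12:00

A, merged: 10:15-12:00.
10:15-12:00 meets the second set on 10:15-12:00.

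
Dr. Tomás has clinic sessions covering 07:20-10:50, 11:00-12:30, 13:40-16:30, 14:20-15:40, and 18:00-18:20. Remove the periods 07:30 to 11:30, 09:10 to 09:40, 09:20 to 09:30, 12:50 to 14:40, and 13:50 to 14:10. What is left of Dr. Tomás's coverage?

07:20-07:30, 11:30-12:30, 14:40-16:30, 18:00-18:20

Merge the first list: 07:20-10:50, 11:00-12:30, 13:40-16:30, 18:00-18:20.
Merge the second list: 07:30-11:30, 12:50-14:40.
07:20-10:50 with B removed leaves 07:20-07:30.
11:00-12:30 with B removed leaves 11:30-12:30.
13:40-16:30 with B removed leaves 14:40-16:30.
18:00-18:20 is untouched.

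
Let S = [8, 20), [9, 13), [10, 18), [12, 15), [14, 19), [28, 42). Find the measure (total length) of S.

26

Merged: [8, 20), [28, 42).
Lengths: 12 + 14 = 26.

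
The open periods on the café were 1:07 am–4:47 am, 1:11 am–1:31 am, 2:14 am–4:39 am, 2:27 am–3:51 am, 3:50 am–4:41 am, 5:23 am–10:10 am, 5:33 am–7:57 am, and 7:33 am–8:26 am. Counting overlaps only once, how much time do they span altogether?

8 h 27 min

Merged: 1:07 am-4:47 am, 5:23 am-10:10 am.
Lengths: 3 h 40 min + 4 h 47 min = 8 h 27 min.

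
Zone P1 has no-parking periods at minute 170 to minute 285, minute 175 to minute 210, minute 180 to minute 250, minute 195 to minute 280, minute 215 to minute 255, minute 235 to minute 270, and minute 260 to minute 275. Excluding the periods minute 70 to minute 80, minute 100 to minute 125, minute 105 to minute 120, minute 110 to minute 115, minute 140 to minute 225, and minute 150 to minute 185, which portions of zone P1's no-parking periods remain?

First set merges to minute 170 to minute 285.
Second set merges to minute 70 to minute 80, minute 100 to minute 125, minute 140 to minute 225.
minute 170 to minute 285 \ B = minute 225 to minute 285.

minute 225 to minute 285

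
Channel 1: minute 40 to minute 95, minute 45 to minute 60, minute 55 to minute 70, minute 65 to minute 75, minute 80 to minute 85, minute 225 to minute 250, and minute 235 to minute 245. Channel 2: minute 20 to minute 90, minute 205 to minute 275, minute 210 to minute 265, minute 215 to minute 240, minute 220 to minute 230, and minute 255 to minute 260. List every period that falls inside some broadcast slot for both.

Merge the first list: minute 40 to minute 95, minute 225 to minute 250.
Merge the second list: minute 20 to minute 90, minute 205 to minute 275.
minute 40 to minute 95 meets the second set on minute 40 to minute 90.
minute 225 to minute 250 meets the second set on minute 225 to minute 250.

minute 40 to minute 90, minute 225 to minute 250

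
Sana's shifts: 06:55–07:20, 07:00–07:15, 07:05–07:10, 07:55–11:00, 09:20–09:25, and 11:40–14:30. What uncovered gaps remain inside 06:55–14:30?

07:20–07:55, 11:00–11:40

Covered (merged): 06:55–07:20, 07:55–11:00, 11:40–14:30.
Complement within 06:55–14:30: 07:20–07:55, 11:00–11:40.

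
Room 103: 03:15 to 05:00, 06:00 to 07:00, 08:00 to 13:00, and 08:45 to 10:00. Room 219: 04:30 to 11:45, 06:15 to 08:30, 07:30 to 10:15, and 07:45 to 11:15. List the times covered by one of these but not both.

A, merged: 03:15–05:00, 06:00–07:00, 08:00–13:00.
B, merged: 04:30–11:45.
Only in the first: 03:15–04:30, 11:45–13:00.
Only in the second: 05:00–06:00, 07:00–08:00.
Together these are the periods covered by exactly one.

03:15–04:30, 05:00–06:00, 07:00–08:00, 11:45–13:00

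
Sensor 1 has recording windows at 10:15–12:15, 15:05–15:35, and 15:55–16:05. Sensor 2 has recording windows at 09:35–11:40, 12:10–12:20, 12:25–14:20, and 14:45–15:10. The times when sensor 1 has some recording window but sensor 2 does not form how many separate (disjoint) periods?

A \ B = 11:40-12:10, 15:10-15:35, 15:55-16:05.
That is 3 disjoint pieces.

3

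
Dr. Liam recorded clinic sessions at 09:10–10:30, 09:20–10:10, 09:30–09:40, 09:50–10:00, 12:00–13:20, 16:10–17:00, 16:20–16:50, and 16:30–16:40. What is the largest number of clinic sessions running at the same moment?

Sweep endpoints in order; track running count of active intervals.
Peak of 3 reached at 09:30.

3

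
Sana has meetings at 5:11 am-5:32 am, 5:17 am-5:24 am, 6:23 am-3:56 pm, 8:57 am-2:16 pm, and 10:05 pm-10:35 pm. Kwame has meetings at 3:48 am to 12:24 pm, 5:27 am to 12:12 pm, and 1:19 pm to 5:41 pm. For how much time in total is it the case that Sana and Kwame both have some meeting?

Merge the first list: 5:11 am–5:32 am, 6:23 am–3:56 pm, 10:05 pm–10:35 pm.
Merge the second list: 3:48 am–12:24 pm, 1:19 pm–5:41 pm.
A ∩ B = 5:11 am–5:32 am, 6:23 am–12:24 pm, 1:19 pm–3:56 pm.
Total: 21 min + 6 h 1 min + 2 h 37 min = 8 h 59 min.

8 h 59 min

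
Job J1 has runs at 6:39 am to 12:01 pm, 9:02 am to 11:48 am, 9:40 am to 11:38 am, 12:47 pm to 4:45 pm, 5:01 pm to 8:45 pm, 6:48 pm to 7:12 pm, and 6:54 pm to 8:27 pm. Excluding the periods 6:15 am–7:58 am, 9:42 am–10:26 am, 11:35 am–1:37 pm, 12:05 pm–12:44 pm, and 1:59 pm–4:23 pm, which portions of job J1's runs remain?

7:58 am-9:42 am, 10:26 am-11:35 am, 1:37 pm-1:59 pm, 4:23 pm-4:45 pm, 5:01 pm-8:45 pm

First set merges to 6:39 am-12:01 pm, 12:47 pm-4:45 pm, 5:01 pm-8:45 pm.
Second set merges to 6:15 am-7:58 am, 9:42 am-10:26 am, 11:35 am-1:37 pm, 1:59 pm-4:23 pm.
6:39 am-12:01 pm with B removed leaves 7:58 am-9:42 am, 10:26 am-11:35 am.
12:47 pm-4:45 pm with B removed leaves 1:37 pm-1:59 pm, 4:23 pm-4:45 pm.
5:01 pm-8:45 pm is untouched.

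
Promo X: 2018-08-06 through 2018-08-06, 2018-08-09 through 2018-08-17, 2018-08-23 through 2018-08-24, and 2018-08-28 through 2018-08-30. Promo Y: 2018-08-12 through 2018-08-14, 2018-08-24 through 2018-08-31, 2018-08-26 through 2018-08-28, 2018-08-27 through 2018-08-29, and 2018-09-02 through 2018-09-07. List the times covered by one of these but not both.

Second set merges to 2018-08-12 through 2018-08-14, 2018-08-24 through 2018-08-31, 2018-09-02 through 2018-09-07.
Only in the first: 2018-08-06 through 2018-08-06, 2018-08-09 through 2018-08-11, 2018-08-15 through 2018-08-17, 2018-08-23 through 2018-08-23.
Only in the second: 2018-08-25 through 2018-08-27, 2018-08-31 through 2018-08-31, 2018-09-02 through 2018-09-07.
Together these are the periods covered by exactly one.

2018-08-06 through 2018-08-06, 2018-08-09 through 2018-08-11, 2018-08-15 through 2018-08-17, 2018-08-23 through 2018-08-23, 2018-08-25 through 2018-08-27, 2018-08-31 through 2018-08-31, 2018-09-02 through 2018-09-07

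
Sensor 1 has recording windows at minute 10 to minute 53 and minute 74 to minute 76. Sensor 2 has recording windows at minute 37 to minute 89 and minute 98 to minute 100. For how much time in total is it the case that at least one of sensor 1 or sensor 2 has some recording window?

81 minutes

A ∪ B = minute 10 to minute 89, minute 98 to minute 100.
Total: 79 minutes + 2 minutes = 81 minutes.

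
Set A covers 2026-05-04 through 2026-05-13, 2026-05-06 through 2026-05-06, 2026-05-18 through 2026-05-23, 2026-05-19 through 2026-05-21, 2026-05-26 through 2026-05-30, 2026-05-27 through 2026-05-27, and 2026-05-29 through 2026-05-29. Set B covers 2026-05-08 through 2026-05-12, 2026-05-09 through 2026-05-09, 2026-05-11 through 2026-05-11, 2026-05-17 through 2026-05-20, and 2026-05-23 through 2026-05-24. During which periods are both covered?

A, merged: 2026-05-04 through 2026-05-13, 2026-05-18 through 2026-05-23, 2026-05-26 through 2026-05-30.
B, merged: 2026-05-08 through 2026-05-12, 2026-05-17 through 2026-05-20, 2026-05-23 through 2026-05-24.
2026-05-04 through 2026-05-13 ∩ B → 2026-05-08 through 2026-05-12.
2026-05-18 through 2026-05-23 ∩ B → 2026-05-18 through 2026-05-20, 2026-05-23 through 2026-05-23.
2026-05-26 through 2026-05-30 meets no B interval.

2026-05-08 through 2026-05-12, 2026-05-18 through 2026-05-20, 2026-05-23 through 2026-05-23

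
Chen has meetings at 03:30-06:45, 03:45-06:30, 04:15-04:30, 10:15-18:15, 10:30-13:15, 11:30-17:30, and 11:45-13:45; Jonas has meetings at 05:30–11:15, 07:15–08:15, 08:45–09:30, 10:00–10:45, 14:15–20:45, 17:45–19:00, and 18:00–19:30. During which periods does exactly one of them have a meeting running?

03:30–05:30, 06:45–10:15, 11:15–14:15, 18:15–20:45

A, merged: 03:30–06:45, 10:15–18:15.
B, merged: 05:30–11:15, 14:15–20:45.
A but not B: 03:30–05:30, 11:15–14:15.
B but not A: 06:45–10:15, 18:15–20:45.
Combining gives A △ B.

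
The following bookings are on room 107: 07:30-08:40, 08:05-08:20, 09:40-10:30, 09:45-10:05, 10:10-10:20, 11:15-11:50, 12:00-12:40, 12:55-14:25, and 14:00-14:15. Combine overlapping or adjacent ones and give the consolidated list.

07:30–08:40, 09:40–10:30, 11:15–11:50, 12:00–12:40, 12:55–14:25

08:05–08:20 overlaps/touches 07:30–08:40 → extend to 07:30–08:40.
09:40–10:30 is disjoint → start new block.
09:45–10:05 overlaps/touches 09:40–10:30 → extend to 09:40–10:30.
10:10–10:20 overlaps/touches 09:40–10:30 → extend to 09:40–10:30.
11:15–11:50 is disjoint → start new block.
12:00–12:40 is disjoint → start new block.
12:55–14:25 is disjoint → start new block.
14:00–14:15 overlaps/touches 12:55–14:25 → extend to 12:55–14:25.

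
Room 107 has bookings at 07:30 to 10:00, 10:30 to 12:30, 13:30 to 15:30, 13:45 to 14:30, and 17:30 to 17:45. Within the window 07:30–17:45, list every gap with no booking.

Covered (merged): 07:30–10:00, 10:30–12:30, 13:30–15:30, 17:30–17:45.
Complement within 07:30–17:45: 10:00–10:30, 12:30–13:30, 15:30–17:30.

10:00–10:30, 12:30–13:30, 15:30–17:30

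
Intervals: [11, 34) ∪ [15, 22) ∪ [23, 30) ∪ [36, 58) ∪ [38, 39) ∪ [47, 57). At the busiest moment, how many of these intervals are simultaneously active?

2

Sweep endpoints in order; track running count of active intervals.
Peak of 2 reached at 15.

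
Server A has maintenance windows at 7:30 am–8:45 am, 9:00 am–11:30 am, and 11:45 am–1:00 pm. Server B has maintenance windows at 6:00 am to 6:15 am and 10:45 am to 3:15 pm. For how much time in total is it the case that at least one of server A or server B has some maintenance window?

A ∪ B = 6:00 am–6:15 am, 7:30 am–8:45 am, 9:00 am–3:15 pm.
Total: 15 min + 1 h 15 min + 6 h 15 min = 7 h 45 min.

7 h 45 min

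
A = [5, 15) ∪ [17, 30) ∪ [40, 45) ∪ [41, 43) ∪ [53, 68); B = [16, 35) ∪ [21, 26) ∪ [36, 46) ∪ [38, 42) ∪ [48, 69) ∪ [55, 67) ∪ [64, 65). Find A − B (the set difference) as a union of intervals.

A, merged: [5, 15), [17, 30), [40, 45), [53, 68).
B, merged: [16, 35), [36, 46), [48, 69).
[5, 15) is untouched.
[17, 30) lies entirely inside B → drops out.
[40, 45) lies entirely inside B → drops out.
[53, 68) lies entirely inside B → drops out.

[5, 15)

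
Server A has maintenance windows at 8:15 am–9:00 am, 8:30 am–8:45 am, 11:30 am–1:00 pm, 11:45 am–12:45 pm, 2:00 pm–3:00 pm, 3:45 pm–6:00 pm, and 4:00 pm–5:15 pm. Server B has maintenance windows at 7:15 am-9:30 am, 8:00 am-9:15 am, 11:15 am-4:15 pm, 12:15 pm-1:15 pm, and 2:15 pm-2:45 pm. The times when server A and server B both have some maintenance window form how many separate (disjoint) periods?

4

A, merged: 8:15 am–9:00 am, 11:30 am–1:00 pm, 2:00 pm–3:00 pm, 3:45 pm–6:00 pm.
B, merged: 7:15 am–9:30 am, 11:15 am–4:15 pm.
A ∩ B = 8:15 am–9:00 am, 11:30 am–1:00 pm, 2:00 pm–3:00 pm, 3:45 pm–4:15 pm.
That is 4 disjoint pieces.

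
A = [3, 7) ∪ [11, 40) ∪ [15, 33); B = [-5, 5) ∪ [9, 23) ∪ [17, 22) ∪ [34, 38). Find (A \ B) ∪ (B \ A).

[-5, 3) ∪ [5, 7) ∪ [9, 11) ∪ [23, 34) ∪ [38, 40)

A, merged: [3, 7), [11, 40).
B, merged: [-5, 5), [9, 23), [34, 38).
A \ B = [5, 7), [23, 34), [38, 40).
B \ A = [-5, 3), [9, 11).
Union of the two gives the symmetric difference.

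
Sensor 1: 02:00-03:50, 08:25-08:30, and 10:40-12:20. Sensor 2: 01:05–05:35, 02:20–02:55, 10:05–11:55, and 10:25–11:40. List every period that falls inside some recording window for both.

02:00-03:50, 10:40-11:55

Second set merges to 01:05-05:35, 10:05-11:55.
02:00-03:50 overlaps B on 02:00-03:50.
08:25-08:30 falls entirely outside B.
10:40-12:20 overlaps B on 10:40-11:55.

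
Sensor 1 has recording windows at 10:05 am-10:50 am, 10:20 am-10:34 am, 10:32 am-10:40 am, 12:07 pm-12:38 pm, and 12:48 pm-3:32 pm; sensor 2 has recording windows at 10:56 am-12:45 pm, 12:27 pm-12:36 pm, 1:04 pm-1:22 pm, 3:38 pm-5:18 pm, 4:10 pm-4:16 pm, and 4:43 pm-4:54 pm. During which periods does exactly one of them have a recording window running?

10:05 am–10:50 am, 10:56 am–12:07 pm, 12:38 pm–12:45 pm, 12:48 pm–1:04 pm, 1:22 pm–3:32 pm, 3:38 pm–5:18 pm

A, merged: 10:05 am–10:50 am, 12:07 pm–12:38 pm, 12:48 pm–3:32 pm.
B, merged: 10:56 am–12:45 pm, 1:04 pm–1:22 pm, 3:38 pm–5:18 pm.
Only in the first: 10:05 am–10:50 am, 12:48 pm–1:04 pm, 1:22 pm–3:32 pm.
Only in the second: 10:56 am–12:07 pm, 12:38 pm–12:45 pm, 3:38 pm–5:18 pm.
Together these are the periods covered by exactly one.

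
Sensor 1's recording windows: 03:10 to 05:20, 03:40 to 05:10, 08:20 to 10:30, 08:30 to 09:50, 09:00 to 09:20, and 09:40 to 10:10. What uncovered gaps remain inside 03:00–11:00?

After merging, the occupied span is 03:10–05:20, 08:20–10:30.
Gaps within 03:00–11:00: 03:00–03:10, 05:20–08:20, 10:30–11:00.

03:00–03:10, 05:20–08:20, 10:30–11:00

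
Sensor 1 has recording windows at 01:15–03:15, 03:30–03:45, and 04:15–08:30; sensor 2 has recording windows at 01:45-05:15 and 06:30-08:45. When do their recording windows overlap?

01:15–03:15 meets the second set on 01:45–03:15.
03:30–03:45 meets the second set on 03:30–03:45.
04:15–08:30 meets the second set on 04:15–05:15, 06:30–08:30.

01:45–03:15, 03:30–03:45, 04:15–05:15, 06:30–08:30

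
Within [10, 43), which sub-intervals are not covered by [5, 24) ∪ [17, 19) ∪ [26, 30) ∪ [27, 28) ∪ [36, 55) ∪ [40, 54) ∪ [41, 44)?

[24, 26) ∪ [30, 36)

The merged coverage is [5, 24), [26, 30), [36, 55).
Gaps within [10, 43): [24, 26), [30, 36).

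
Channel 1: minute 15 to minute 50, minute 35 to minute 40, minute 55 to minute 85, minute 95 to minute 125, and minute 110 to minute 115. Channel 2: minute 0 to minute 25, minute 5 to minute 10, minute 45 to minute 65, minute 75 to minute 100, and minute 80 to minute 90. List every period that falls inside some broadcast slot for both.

A, merged: minute 15 to minute 50, minute 55 to minute 85, minute 95 to minute 125.
B, merged: minute 0 to minute 25, minute 45 to minute 65, minute 75 to minute 100.
minute 15 to minute 50 overlaps B on minute 15 to minute 25, minute 45 to minute 50.
minute 55 to minute 85 overlaps B on minute 55 to minute 65, minute 75 to minute 85.
minute 95 to minute 125 overlaps B on minute 95 to minute 100.

minute 15 to minute 25, minute 45 to minute 50, minute 55 to minute 65, minute 75 to minute 85, minute 95 to minute 100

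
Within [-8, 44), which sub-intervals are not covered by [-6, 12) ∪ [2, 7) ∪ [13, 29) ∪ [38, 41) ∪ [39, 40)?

[-8, -6) ∪ [12, 13) ∪ [29, 38) ∪ [41, 44)

The merged coverage is [-6, 12), [13, 29), [38, 41).
Complement within [-8, 44): [-8, -6), [12, 13), [29, 38), [41, 44).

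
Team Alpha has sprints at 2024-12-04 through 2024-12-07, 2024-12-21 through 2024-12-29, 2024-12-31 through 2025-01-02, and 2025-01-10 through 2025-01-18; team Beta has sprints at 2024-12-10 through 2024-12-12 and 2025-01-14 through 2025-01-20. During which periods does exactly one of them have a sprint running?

2024-12-04 through 2024-12-07, 2024-12-10 through 2024-12-12, 2024-12-21 through 2024-12-29, 2024-12-31 through 2025-01-02, 2025-01-10 through 2025-01-13, 2025-01-19 through 2025-01-20

Only in the first: 2024-12-04 through 2024-12-07, 2024-12-21 through 2024-12-29, 2024-12-31 through 2025-01-02, 2025-01-10 through 2025-01-13.
Only in the second: 2024-12-10 through 2024-12-12, 2025-01-19 through 2025-01-20.
Together these are the periods covered by exactly one.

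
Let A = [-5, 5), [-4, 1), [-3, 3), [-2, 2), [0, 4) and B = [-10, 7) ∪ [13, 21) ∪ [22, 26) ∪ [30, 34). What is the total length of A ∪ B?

Merge the first list: [-5, 5).
A ∪ B = [-10, 7), [13, 21), [22, 26), [30, 34).
Total: 17 + 8 + 4 + 4 = 33.

33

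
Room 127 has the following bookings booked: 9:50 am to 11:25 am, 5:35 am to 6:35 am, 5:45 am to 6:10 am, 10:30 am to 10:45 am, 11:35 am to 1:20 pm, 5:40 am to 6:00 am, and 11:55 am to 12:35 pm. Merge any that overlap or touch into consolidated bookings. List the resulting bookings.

5:35 am-6:35 am, 9:50 am-11:25 am, 11:35 am-1:20 pm

Sort by start: 5:35 am-6:35 am, 5:40 am-6:00 am, 5:45 am-6:10 am, 9:50 am-11:25 am, 10:30 am-10:45 am, 11:35 am-1:20 pm, 11:55 am-12:35 pm.
5:40 am-6:00 am overlaps/touches 5:35 am-6:35 am → extend to 5:35 am-6:35 am.
5:45 am-6:10 am overlaps/touches 5:35 am-6:35 am → extend to 5:35 am-6:35 am.
9:50 am-11:25 am is disjoint → start new block.
10:30 am-10:45 am overlaps/touches 9:50 am-11:25 am → extend to 9:50 am-11:25 am.
11:35 am-1:20 pm is disjoint → start new block.
11:55 am-12:35 pm overlaps/touches 11:35 am-1:20 pm → extend to 11:35 am-1:20 pm.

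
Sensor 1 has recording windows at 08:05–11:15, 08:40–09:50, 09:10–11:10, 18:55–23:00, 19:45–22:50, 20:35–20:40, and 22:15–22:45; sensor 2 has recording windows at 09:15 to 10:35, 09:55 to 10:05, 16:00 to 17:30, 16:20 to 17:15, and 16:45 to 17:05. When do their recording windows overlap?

09:15–10:35

Merge the first list: 08:05–11:15, 18:55–23:00.
Merge the second list: 09:15–10:35, 16:00–17:30.
08:05–11:15 ∩ B → 09:15–10:35.
18:55–23:00 meets no B interval.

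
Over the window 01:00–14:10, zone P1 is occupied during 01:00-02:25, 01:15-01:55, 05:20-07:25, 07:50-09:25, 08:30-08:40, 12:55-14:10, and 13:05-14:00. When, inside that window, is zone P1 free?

The merged coverage is 01:00–02:25, 05:20–07:25, 07:50–09:25, 12:55–14:10.
Uncovered inside 01:00–14:10: 02:25–05:20, 07:25–07:50, 09:25–12:55.

02:25–05:20, 07:25–07:50, 09:25–12:55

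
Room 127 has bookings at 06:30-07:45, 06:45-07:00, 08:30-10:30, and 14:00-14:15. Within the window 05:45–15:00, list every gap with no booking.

05:45-06:30, 07:45-08:30, 10:30-14:00, 14:15-15:00

Covered (merged): 06:30-07:45, 08:30-10:30, 14:00-14:15.
Complement within 05:45-15:00: 05:45-06:30, 07:45-08:30, 10:30-14:00, 14:15-15:00.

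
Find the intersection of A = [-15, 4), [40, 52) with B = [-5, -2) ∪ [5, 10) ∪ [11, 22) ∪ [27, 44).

[-5, -2) ∪ [40, 44)

[-15, 4) overlaps B on [-5, -2).
[40, 52) overlaps B on [40, 44).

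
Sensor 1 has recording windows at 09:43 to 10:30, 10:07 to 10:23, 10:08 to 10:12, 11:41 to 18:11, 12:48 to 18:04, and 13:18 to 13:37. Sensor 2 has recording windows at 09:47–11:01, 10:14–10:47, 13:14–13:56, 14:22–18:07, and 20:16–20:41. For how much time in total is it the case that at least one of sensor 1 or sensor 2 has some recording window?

A, merged: 09:43-10:30, 11:41-18:11.
B, merged: 09:47-11:01, 13:14-13:56, 14:22-18:07, 20:16-20:41.
A ∪ B = 09:43-11:01, 11:41-18:11, 20:16-20:41.
Total: 1 h 18 min + 6 h 30 min + 25 min = 8 h 13 min.

8 h 13 min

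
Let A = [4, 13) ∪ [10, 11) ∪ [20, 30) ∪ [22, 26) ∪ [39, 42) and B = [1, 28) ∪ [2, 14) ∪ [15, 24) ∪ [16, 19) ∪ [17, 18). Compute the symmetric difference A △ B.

[1, 4) ∪ [13, 20) ∪ [28, 30) ∪ [39, 42)

First set merges to [4, 13), [20, 30), [39, 42).
Second set merges to [1, 28).
A but not B: [28, 30), [39, 42).
B but not A: [1, 4), [13, 20).
Combining gives A △ B.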